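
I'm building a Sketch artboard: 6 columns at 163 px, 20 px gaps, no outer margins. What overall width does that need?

1078 px

Summing: 978 + 100 = 1078 px.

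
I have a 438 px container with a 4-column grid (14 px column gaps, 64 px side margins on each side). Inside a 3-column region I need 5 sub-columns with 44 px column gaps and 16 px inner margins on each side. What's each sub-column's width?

Subtract both margins: 438 − 2·64 = 310 px.
Subtracting 3 column gaps of 14 leaves 268 for 4 columns, so c = 67 px.
Span of 3: 3·67 + 2·14 = 201 + 28 = 229 px.
Inner content = 229 − 2·16 = 197 px.
5 columns + 4 column gaps: 5d + 4·44 = 197.
5d = 197 − 176 = 21, so d = 4.2 px.

4.2 px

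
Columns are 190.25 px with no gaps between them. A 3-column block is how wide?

With no gaps, 3 columns span 3·190.25 = 570.75 px.

570.75 px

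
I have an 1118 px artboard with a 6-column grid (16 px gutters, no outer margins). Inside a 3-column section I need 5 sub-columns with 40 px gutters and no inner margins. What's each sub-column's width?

1118 − 5·16 = 1038; ÷6 gives c = 173 px.
3-column span = 3·173 + 2·16 = 551 px.
5d + 4·40 = 551 → 5d = 391 → d = 78.2 px.

78.2 px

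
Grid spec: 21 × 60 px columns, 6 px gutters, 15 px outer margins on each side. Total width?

Artboard = 2·15 + 21·60 + 20·6 = 30 + 1260 + 120 = 1410 px.

1410 px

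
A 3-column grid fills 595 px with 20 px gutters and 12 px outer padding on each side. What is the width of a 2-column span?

Inside the margins: 595 − 24 = 571 px.
3 columns + 2 gutters: 3c + 2·20 = 571.
3c = 571 − 40 = 531, so c = 177 px.
Span of 2: 2·177 + 1·20 = 354 + 20 = 374 px.

374 px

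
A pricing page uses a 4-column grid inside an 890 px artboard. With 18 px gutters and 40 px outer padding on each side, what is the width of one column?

Take off 80 px of margins, leaving 810 px.
Subtracting 3 gutters of 18 leaves 756 for 4 columns, so c = 189 px.

189 px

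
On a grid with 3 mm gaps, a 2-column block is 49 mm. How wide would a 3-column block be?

75 mm

2c + 1·3 = 49 → 2c = 46 → c = 23 mm.
3 columns plus 2 gaps: 69 + 6 = 75 mm.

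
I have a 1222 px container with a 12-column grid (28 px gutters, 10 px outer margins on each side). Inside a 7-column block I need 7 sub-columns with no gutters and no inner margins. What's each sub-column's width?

Subtract both margins: 1222 − 2·10 = 1202 px.
12 columns + 11 gutters: 12c + 11·28 = 1202.
12c = 1202 − 308 = 894, so c = 74.5 px.
Span of 7: 7·74.5 + 6·28 = 521.5 + 168 = 689.5 px.
With no gutters, each column is 689.5/7 = 98.5 px.

98.5 px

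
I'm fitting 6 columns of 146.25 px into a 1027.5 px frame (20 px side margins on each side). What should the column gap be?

22 px

Take off 40 px of margins, leaving 987.5 px.
6 columns take 6·146.25 = 877.5 px; remaining 110 splits into 5 column gaps.
g = 110 / 5 = 22 px.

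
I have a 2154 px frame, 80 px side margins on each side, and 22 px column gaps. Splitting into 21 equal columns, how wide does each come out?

74 px

Inside the margins: 2154 − 160 = 1994 px.
21c + 20·22 = 1994 → 21c = 1554 → c = 74 px.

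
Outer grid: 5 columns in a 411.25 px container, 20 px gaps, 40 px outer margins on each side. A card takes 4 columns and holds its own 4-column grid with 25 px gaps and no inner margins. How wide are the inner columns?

46.5 px

Subtract both margins: 411.25 − 2·40 = 331.25 px.
5 columns + 4 gaps: 5c + 4·20 = 331.25.
5c = 331.25 − 80 = 251.25, so c = 50.25 px.
Span of 4: 4·50.25 + 3·20 = 201 + 60 = 261 px.
4d + 3·25 = 261 → 4d = 186 → d = 46.5 px.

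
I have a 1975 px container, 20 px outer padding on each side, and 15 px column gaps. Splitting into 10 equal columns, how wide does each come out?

180 px

Subtract both margins: 1975 − 2·20 = 1935 px.
1935 − 9·15 = 1800; ÷10 gives c = 180 px.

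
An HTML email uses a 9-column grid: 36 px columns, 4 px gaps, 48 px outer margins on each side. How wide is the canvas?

452 px

Adding margins, columns and gutters: 96 + 324 + 32 = 452 px.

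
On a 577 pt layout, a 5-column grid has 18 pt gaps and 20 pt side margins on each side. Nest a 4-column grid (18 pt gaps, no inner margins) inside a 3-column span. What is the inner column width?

65.25 pt

Take off 40 pt of margins, leaving 537 pt.
Subtracting 4 gaps of 18 leaves 465 for 5 columns, so c = 93 pt.
Span of 3: 3·93 + 2·18 = 279 + 36 = 315 pt.
Subtracting 3 gaps of 18 leaves 261 for 4 columns, so d = 65.25 pt.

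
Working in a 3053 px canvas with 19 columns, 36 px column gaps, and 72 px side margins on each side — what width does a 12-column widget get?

Take off 144 px of margins, leaving 2909 px.
Subtracting 18 column gaps of 36 leaves 2261 for 19 columns, so c = 119 px.
12 columns plus 11 column gaps: 1428 + 396 = 1824 px.

1824 px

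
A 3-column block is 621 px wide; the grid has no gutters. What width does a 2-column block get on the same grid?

With no gutters, each column is 621/3 = 207 px.
2-column span = 2·207 = 414 px.

414 px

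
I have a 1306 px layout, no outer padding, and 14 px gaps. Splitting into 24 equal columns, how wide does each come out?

41 px

Subtracting 23 gaps of 14 leaves 984 for 24 columns, so c = 41 px.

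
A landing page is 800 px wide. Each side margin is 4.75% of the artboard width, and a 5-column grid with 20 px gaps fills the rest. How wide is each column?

128.8 px

800 × (1 − 2·4.75%) = 800 × 90.5% = 724 px for the columns.
Subtracting 4 gaps of 20 leaves 644 for 5 columns, so c = 128.8 px.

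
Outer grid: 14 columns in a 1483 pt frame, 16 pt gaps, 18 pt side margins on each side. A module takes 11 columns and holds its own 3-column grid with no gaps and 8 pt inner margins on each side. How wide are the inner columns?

Outer content = 1483 − 2·18 = 1447 pt.
14c + 13·16 = 1447 → 14c = 1239 → c = 88.5 pt.
Span of 11: 11·88.5 + 10·16 = 973.5 + 160 = 1133.5 pt.
Inner content = 1133.5 − 2·8 = 1117.5 pt.
3d = 1117.5 → d = 372.5 pt.

372.5 pt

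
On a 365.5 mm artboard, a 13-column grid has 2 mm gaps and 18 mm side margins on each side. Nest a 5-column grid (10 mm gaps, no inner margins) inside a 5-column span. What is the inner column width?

Outer content = 365.5 − 2·18 = 329.5 mm.
Subtracting 12 gaps of 2 leaves 305.5 for 13 columns, so c = 23.5 mm.
Span of 5: 5·23.5 + 4·2 = 117.5 + 8 = 125.5 mm.
Subtracting 4 gaps of 10 leaves 85.5 for 5 columns, so d = 17.1 mm.

17.1 mm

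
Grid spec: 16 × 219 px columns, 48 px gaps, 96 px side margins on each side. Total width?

4416 px

Adding margins, columns and gutters: 192 + 3504 + 720 = 4416 px.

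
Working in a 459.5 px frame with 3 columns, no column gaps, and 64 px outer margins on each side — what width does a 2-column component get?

221 px

Content width = 459.5 − 2·64 = 331.5 px.
With no column gaps, each column is 331.5/3 = 110.5 px.
2-column span = 2·110.5 = 221 px.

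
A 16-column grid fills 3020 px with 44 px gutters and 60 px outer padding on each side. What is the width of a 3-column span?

508 px

Content width = 3020 − 2·60 = 2900 px.
2900 − 15·44 = 2240; ÷16 gives c = 140 px.
3-column span = 3·140 + 2·44 = 508 px.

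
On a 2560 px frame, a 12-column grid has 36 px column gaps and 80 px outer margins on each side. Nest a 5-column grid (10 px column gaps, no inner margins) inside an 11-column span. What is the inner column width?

Inside the margins: 2560 − 160 = 2400 px.
12c + 11·36 = 2400 → 12c = 2004 → c = 167 px.
11-column span = 11·167 + 10·36 = 2197 px.
5d + 4·10 = 2197 → 5d = 2157 → d = 431.4 px.

431.4 px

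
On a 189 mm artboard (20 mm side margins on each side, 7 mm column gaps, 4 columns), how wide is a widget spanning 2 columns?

71 mm

Inside the margins: 189 − 40 = 149 mm.
149 − 3·7 = 128; ÷4 gives c = 32 mm.
2 columns plus 1 column gap: 64 + 7 = 71 mm.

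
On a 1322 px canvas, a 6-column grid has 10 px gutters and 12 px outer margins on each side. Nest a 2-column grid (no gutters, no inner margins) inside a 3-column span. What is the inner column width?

Take off 24 px of margins, leaving 1298 px.
Subtracting 5 gutters of 10 leaves 1248 for 6 columns, so c = 208 px.
Span of 3: 3·208 + 2·10 = 624 + 20 = 644 px.
With no gutters, each column is 644/2 = 322 px.

322 px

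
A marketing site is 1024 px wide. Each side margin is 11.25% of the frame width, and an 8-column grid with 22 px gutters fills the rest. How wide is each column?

79.95 px

1024 × (1 − 2·11.25%) = 1024 × 77.5% = 793.6 px for the columns.
Subtracting 7 gutters of 22 leaves 639.6 for 8 columns, so c = 79.95 px.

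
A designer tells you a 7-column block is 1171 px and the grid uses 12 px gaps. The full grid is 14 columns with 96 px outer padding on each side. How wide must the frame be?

2546 px

7 columns + 6 gaps: 7c + 6·12 = 1171.
7c = 1171 − 72 = 1099, so c = 157 px.
Adding margins, columns and gutters: 192 + 2198 + 156 = 2546 px.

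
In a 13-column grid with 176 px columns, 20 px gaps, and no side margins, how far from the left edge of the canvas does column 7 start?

Each column+gutter stride is 196 px; with no margin, 6 of them is 1176 px.

1176 px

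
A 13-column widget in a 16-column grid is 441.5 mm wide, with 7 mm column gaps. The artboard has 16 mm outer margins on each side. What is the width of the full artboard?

577 mm

13c + 12·7 = 441.5 → 13c = 357.5 → c = 27.5 mm.
Adding margins, columns and gutters: 32 + 440 + 105 = 577 mm.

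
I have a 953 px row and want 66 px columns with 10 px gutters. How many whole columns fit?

Each extra column adds 66 + 10 = 76 px.
(953 + 10) / 76 = 12.67, so 12 columns fit.

12 columns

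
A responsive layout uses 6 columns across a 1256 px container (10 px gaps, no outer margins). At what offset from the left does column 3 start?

422 px

6 columns + 5 gaps: 6c + 5·10 = 1256.
6c = 1256 − 50 = 1206, so c = 201 px.
No margin, so column 3 starts at 2·(column + gutter) = 2·211 = 422 px.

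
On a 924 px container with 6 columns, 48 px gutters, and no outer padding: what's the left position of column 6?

810 px

924 − 5·48 = 684; ÷6 gives c = 114 px.
Before column 6: 5 columns + 5 gutters.
Offset = 5·(114 + 48) = 5·162 = 810 px.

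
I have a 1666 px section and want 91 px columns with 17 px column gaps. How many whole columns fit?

k columns need k·91 + (k−1)·17 = k·108 − 17.
k·108 − 17 ≤ 1666 → k ≤ 1683 / 108 ≈ 15.58, so k = 15.

15 columns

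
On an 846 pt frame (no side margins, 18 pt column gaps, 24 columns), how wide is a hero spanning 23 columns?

810 pt

24 columns + 23 column gaps: 24c + 23·18 = 846.
24c = 846 − 414 = 432, so c = 18 pt.
23-column span = 23·18 + 22·18 = 810 pt.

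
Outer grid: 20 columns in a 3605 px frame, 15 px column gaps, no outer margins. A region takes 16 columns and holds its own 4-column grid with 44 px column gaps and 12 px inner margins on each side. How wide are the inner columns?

20c + 19·15 = 3605 → 20c = 3320 → c = 166 px.
16 columns plus 15 column gaps: 2656 + 225 = 2881 px.
Inner content = 2881 − 2·12 = 2857 px.
4d + 3·44 = 2857 → 4d = 2725 → d = 681.25 px.

681.25 px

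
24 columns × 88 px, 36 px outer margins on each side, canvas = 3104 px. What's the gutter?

40 px

Content width = 3104 − 2·36 = 3032 px.
24 columns take 24·88 = 2112 px; remaining 920 splits into 23 gutters.
g = 920 / 23 = 40 px.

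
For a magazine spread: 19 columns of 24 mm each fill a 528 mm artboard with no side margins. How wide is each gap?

19·24 + 18g = 528 → 18g = 72 → g = 4 mm.

4 mm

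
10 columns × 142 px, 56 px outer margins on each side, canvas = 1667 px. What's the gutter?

Inside the margins: 1667 − 112 = 1555 px.
Columns use 1420 px, leaving 135 px across 9 gutters = 15 px each.

15 px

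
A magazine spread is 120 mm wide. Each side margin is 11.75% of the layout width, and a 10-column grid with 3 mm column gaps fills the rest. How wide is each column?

Margins: 11.75% × 120 = 14.1 mm each, so content = 120 − 28.2 = 91.8 mm.
10 columns + 9 column gaps: 10c + 9·3 = 91.8.
10c = 91.8 − 27 = 64.8, so c = 6.48 mm.

6.48 mm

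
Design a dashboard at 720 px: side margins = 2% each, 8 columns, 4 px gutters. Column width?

82.9 px

720 × (1 − 2·2%) = 720 × 96% = 691.2 px for the columns.
691.2 − 7·4 = 663.2; ÷8 gives c = 82.9 px.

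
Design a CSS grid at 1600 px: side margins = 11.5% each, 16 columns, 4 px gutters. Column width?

Each margin = 11.5% of 1600 = 184 px; content = 1600 − 2·184 = 1232 px.
Subtracting 15 gutters of 4 leaves 1172 for 16 columns, so c = 73.25 px.

73.25 px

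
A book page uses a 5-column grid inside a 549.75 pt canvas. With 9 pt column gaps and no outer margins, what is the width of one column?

102.75 pt

5 columns + 4 column gaps: 5c + 4·9 = 549.75.
5c = 549.75 − 36 = 513.75, so c = 102.75 pt.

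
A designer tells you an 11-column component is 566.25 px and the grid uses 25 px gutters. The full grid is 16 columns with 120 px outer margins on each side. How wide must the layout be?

11c + 10·25 = 566.25 → 11c = 316.25 → c = 28.75 px.
Layout = 2·120 + 16·28.75 + 15·25 = 240 + 460 + 375 = 1075 px.

1075 px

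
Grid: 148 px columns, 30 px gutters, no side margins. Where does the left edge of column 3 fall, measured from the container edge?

Each column+gutter stride is 178 px; with no margin, 2 of them is 356 px.

356 px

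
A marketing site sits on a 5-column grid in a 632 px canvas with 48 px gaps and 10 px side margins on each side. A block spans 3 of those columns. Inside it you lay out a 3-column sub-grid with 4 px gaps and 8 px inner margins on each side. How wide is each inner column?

108 px

Subtract both margins: 632 − 2·10 = 612 px.
612 − 4·48 = 420; ÷5 gives c = 84 px.
3 columns plus 2 gaps: 252 + 96 = 348 px.
Inner content = 348 − 2·8 = 332 px.
Subtracting 2 gaps of 4 leaves 324 for 3 columns, so d = 108 px.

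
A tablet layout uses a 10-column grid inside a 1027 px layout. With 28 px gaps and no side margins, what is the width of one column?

77.5 px

10c + 9·28 = 1027 → 10c = 775 → c = 77.5 px.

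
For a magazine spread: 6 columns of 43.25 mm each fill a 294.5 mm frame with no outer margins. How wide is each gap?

Columns use 259.5 mm, leaving 35 mm across 5 gaps = 7 mm each.

7 mm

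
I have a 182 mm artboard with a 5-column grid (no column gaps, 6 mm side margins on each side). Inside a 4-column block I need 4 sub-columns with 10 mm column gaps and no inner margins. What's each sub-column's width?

26.5 mm

Take off 12 mm of margins, leaving 170 mm.
170 / 5 = 34 mm per column.
With no column gaps, 4 columns span 4·34 = 136 mm.
136 − 3·10 = 106; ÷4 gives d = 26.5 mm.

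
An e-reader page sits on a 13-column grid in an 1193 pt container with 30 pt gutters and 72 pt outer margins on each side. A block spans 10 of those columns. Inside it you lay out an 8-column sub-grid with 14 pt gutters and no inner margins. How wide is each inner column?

87.75 pt

Outer content = 1193 − 2·72 = 1049 pt.
Subtracting 12 gutters of 30 leaves 689 for 13 columns, so c = 53 pt.
Span of 10: 10·53 + 9·30 = 530 + 270 = 800 pt.
800 − 7·14 = 702; ÷8 gives d = 87.75 pt.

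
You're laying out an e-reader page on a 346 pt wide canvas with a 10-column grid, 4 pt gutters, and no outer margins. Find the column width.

31 pt

Subtracting 9 gutters of 4 leaves 310 for 10 columns, so c = 31 pt.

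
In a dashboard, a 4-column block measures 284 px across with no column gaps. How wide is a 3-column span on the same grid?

213 px

284 / 4 = 71 px per column.
3-column span = 3·71 = 213 px.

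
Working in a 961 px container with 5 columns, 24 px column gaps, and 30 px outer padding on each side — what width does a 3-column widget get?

531 px

Subtract both margins: 961 − 2·30 = 901 px.
5 columns + 4 column gaps: 5c + 4·24 = 901.
5c = 901 − 96 = 805, so c = 161 px.
Span of 3: 3·161 + 2·24 = 483 + 48 = 531 px.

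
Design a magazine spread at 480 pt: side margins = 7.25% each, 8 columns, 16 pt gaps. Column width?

Each margin = 7.25% of 480 = 34.8 pt; content = 480 − 2·34.8 = 410.4 pt.
8 columns + 7 gaps: 8c + 7·16 = 410.4.
8c = 410.4 − 112 = 298.4, so c = 37.3 pt.

37.3 pt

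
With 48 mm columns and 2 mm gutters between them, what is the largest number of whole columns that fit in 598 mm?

12 columns: 12·48 + 11·2 = 598 mm ≤ 598.
13 columns: 648 mm > 598. So 12.

12 columns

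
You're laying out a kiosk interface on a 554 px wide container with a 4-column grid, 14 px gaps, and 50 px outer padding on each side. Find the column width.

Take off 100 px of margins, leaving 454 px.
4c + 3·14 = 454 → 4c = 412 → c = 103 px.

103 px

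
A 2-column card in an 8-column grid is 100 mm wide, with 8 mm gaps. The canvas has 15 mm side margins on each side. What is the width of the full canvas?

100 − 1·8 = 92; ÷2 gives c = 46 mm.
Adding margins, columns and gutters: 30 + 368 + 56 = 454 mm.

454 mm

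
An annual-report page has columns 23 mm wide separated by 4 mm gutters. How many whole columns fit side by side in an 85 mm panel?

3 columns

k columns need k·23 + (k−1)·4 = k·27 − 4.
k·27 − 4 ≤ 85 → k ≤ 89 / 27 ≈ 3.30, so k = 3.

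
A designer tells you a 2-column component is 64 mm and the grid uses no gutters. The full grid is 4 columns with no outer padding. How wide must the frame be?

128 mm

64 / 2 = 32 mm per column.
Total width: 4·32 = 128 mm.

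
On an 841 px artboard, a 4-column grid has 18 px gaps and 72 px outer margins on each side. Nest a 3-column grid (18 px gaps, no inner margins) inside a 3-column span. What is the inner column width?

160.75 px

Outer content = 841 − 2·72 = 697 px.
4 columns + 3 gaps: 4c + 3·18 = 697.
4c = 697 − 54 = 643, so c = 160.75 px.
3-column span = 3·160.75 + 2·18 = 518.25 px.
3 columns + 2 gaps: 3d + 2·18 = 518.25.
3d = 518.25 − 36 = 482.25, so d = 160.75 px.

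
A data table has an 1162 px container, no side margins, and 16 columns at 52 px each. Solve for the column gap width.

16 columns take 16·52 = 832 px; remaining 330 splits into 15 column gaps.
g = 330 / 15 = 22 px.

22 px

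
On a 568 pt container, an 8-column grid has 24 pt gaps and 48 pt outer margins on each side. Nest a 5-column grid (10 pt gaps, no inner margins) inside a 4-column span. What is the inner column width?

36.8 pt

Take off 96 pt of margins, leaving 472 pt.
472 − 7·24 = 304; ÷8 gives c = 38 pt.
4-column span = 4·38 + 3·24 = 224 pt.
5 columns + 4 gaps: 5d + 4·10 = 224.
5d = 224 − 40 = 184, so d = 36.8 pt.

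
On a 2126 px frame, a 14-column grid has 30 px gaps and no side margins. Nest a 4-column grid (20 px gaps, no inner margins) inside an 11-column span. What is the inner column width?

401 px

Subtracting 13 gaps of 30 leaves 1736 for 14 columns, so c = 124 px.
11-column span = 11·124 + 10·30 = 1664 px.
Subtracting 3 gaps of 20 leaves 1604 for 4 columns, so d = 401 px.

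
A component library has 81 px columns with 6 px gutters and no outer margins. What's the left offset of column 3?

Before column 3: 2 columns + 2 gutters.
Offset = 2·(81 + 6) = 2·87 = 174 px.

174 px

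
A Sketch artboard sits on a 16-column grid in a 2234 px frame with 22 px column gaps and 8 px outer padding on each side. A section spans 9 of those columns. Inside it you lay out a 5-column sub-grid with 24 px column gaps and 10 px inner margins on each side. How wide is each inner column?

Subtract both margins: 2234 − 2·8 = 2218 px.
16c + 15·22 = 2218 → 16c = 1888 → c = 118 px.
Span of 9: 9·118 + 8·22 = 1062 + 176 = 1238 px.
Inner content = 1238 − 2·10 = 1218 px.
1218 − 4·24 = 1122; ÷5 gives d = 224.4 px.

224.4 px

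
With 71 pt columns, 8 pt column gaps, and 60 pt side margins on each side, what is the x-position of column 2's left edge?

Column 2 starts at margin + 1·(column + gutter) = 60 + 1·79 = 139 pt.

139 pt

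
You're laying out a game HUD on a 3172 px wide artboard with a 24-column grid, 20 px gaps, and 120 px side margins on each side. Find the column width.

Take off 240 px of margins, leaving 2932 px.
Subtracting 23 gaps of 20 leaves 2472 for 24 columns, so c = 103 px.

103 px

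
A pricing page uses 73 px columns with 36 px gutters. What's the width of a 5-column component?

5 columns plus 4 gutters: 365 + 144 = 509 px.

509 px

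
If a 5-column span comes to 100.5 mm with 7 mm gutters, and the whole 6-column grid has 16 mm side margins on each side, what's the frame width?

5 columns + 4 gutters: 5c + 4·7 = 100.5.
5c = 100.5 − 28 = 72.5, so c = 14.5 mm.
Total width: 2·16 + 6·14.5 + 5·7 = 154 mm.

154 mm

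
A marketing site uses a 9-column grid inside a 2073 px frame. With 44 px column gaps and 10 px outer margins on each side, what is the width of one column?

Content width = 2073 − 2·10 = 2053 px.
Subtracting 8 column gaps of 44 leaves 1701 for 9 columns, so c = 189 px.

189 px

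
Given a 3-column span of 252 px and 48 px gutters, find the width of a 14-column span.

3c + 2·48 = 252 → 3c = 156 → c = 52 px.
14 columns plus 13 gutters: 728 + 624 = 1352 px.

1352 px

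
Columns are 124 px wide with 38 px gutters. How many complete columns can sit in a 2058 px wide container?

12 columns: 12·124 + 11·38 = 1906 px ≤ 2058.
13 columns: 2068 px > 2058. So 12.

12 columns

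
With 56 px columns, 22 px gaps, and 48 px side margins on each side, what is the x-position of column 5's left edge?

360 px

Column 5 starts at margin + 4·(column + gutter) = 48 + 4·78 = 360 px.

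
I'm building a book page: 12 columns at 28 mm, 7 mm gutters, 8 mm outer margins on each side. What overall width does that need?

Frame = 2·8 + 12·28 + 11·7 = 16 + 336 + 77 = 429 mm.

429 mm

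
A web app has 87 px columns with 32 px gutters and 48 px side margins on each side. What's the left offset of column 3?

Each column+gutter stride is 119 px; 2 of them past the 48 px margin is 48 + 238 = 286 px.

286 px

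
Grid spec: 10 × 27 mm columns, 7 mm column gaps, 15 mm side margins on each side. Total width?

363 mm

Container = 2·15 + 10·27 + 9·7 = 30 + 270 + 63 = 363 mm.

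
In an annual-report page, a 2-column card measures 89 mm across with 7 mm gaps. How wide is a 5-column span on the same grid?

2c + 1·7 = 89 → 2c = 82 → c = 41 mm.
Span of 5: 5·41 + 4·7 = 205 + 28 = 233 mm.

233 mm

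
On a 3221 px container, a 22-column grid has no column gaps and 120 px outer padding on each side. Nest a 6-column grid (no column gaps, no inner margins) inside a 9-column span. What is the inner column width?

203.25 px

Subtract both margins: 3221 − 2·120 = 2981 px.
22c = 2981 → c = 135.5 px.
9-column span = 9·135.5 = 1219.5 px.
6d = 1219.5 → d = 203.25 px.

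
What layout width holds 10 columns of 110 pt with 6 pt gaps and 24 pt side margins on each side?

Total width: 2·24 + 10·110 + 9·6 = 1202 pt.

1202 pt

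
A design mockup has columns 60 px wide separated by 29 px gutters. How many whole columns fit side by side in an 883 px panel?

10 columns

10 columns: 10·60 + 9·29 = 861 px ≤ 883.
11 columns: 950 px > 883. So 10.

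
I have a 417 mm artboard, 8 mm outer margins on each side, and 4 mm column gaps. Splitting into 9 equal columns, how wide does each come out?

Inside the margins: 417 − 16 = 401 mm.
Subtracting 8 column gaps of 4 leaves 369 for 9 columns, so c = 41 mm.

41 mm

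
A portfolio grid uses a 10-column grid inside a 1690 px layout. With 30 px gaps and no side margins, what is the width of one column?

142 px

Subtracting 9 gaps of 30 leaves 1420 for 10 columns, so c = 142 px.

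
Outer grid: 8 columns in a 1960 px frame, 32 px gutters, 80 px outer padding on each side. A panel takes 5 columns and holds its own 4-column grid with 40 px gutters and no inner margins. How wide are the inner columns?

248.25 px

Subtract both margins: 1960 − 2·80 = 1800 px.
8 columns + 7 gutters: 8c + 7·32 = 1800.
8c = 1800 − 224 = 1576, so c = 197 px.
5-column span = 5·197 + 4·32 = 1113 px.
Subtracting 3 gutters of 40 leaves 993 for 4 columns, so d = 248.25 px.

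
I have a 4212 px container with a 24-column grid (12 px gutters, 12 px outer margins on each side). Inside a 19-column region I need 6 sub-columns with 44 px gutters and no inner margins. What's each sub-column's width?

515.5 px

Inside the margins: 4212 − 24 = 4188 px.
4188 − 23·12 = 3912; ÷24 gives c = 163 px.
19-column span = 19·163 + 18·12 = 3313 px.
Subtracting 5 gutters of 44 leaves 3093 for 6 columns, so d = 515.5 px.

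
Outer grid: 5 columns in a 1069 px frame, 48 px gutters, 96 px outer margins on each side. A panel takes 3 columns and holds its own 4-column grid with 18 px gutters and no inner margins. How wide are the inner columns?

Outer content = 1069 − 2·96 = 877 px.
877 − 4·48 = 685; ÷5 gives c = 137 px.
3-column span = 3·137 + 2·48 = 507 px.
4 columns + 3 gutters: 4d + 3·18 = 507.
4d = 507 − 54 = 453, so d = 113.25 px.

113.25 px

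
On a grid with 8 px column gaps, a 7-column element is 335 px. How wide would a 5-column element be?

237 px

335 − 6·8 = 287; ÷7 gives c = 41 px.
Span of 5: 5·41 + 4·8 = 205 + 32 = 237 px.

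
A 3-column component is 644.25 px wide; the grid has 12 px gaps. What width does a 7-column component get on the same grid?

1519.25 px

3c + 2·12 = 644.25 → 3c = 620.25 → c = 206.75 px.
7-column span = 7·206.75 + 6·12 = 1519.25 px.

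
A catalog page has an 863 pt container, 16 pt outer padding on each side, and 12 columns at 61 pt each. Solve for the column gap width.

Inside the margins: 863 − 32 = 831 pt.
Columns use 732 pt, leaving 99 pt across 11 column gaps = 9 pt each.

9 pt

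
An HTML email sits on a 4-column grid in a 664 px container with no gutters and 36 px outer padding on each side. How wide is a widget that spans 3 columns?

444 px

Take off 72 px of margins, leaving 592 px.
4c = 592 → c = 148 px.
3-column span = 3·148 = 444 px.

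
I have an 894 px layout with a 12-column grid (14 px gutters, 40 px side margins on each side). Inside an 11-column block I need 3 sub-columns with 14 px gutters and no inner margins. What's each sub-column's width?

Subtract both margins: 894 − 2·40 = 814 px.
814 − 11·14 = 660; ÷12 gives c = 55 px.
11-column span = 11·55 + 10·14 = 745 px.
Subtracting 2 gutters of 14 leaves 717 for 3 columns, so d = 239 px.

239 px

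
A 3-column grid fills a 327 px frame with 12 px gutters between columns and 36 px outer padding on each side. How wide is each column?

Take off 72 px of margins, leaving 255 px.
Subtracting 2 gutters of 12 leaves 231 for 3 columns, so c = 77 px.

77 px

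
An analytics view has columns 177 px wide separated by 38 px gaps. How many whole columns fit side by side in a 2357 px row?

11 columns

k columns need k·177 + (k−1)·38 = k·215 − 38.
k·215 − 38 ≤ 2357 → k ≤ 2395 / 215 ≈ 11.14, so k = 11.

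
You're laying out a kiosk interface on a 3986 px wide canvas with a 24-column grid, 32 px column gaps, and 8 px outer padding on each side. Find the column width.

134.75 px

Take off 16 px of margins, leaving 3970 px.
24c + 23·32 = 3970 → 24c = 3234 → c = 134.75 px.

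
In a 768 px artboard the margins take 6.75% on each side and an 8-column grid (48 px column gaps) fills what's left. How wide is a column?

Each margin = 6.75% of 768 = 51.84 px; content = 768 − 2·51.84 = 664.32 px.
664.32 − 7·48 = 328.32; ÷8 gives c = 41.04 px.

41.04 px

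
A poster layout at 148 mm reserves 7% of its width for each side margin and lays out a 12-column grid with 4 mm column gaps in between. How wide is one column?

Margins: 7% × 148 = 10.36 mm each, so content = 148 − 20.72 = 127.28 mm.
12c + 11·4 = 127.28 → 12c = 83.28 → c = 6.94 mm.

6.94 mm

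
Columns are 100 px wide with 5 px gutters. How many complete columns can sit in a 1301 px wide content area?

Each extra column adds 100 + 5 = 105 px.
(1301 + 5) / 105 = 12.44, so 12 columns fit.

12 columns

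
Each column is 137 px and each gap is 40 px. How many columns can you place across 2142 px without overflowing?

12 columns

Each extra column adds 137 + 40 = 177 px.
(2142 + 40) / 177 = 12.33, so 12 columns fit.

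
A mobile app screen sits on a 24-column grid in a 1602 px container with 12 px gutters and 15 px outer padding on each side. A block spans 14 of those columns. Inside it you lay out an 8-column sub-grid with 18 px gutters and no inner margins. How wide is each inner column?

Inside the margins: 1602 − 30 = 1572 px.
1572 − 23·12 = 1296; ÷24 gives c = 54 px.
14-column span = 14·54 + 13·12 = 912 px.
Subtracting 7 gutters of 18 leaves 786 for 8 columns, so d = 98.25 px.

98.25 px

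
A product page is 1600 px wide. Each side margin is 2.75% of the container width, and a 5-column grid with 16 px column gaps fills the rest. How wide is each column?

289.6 px

1600 × (1 − 2·2.75%) = 1600 × 94.5% = 1512 px for the columns.
5c + 4·16 = 1512 → 5c = 1448 → c = 289.6 px.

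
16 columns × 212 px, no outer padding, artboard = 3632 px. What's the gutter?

16·212 + 15g = 3632 → 15g = 240 → g = 16 px.

16 px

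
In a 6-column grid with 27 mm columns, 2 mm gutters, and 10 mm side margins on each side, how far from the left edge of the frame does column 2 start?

Each column+gutter stride is 29 mm; 1 of them past the 10 mm margin is 10 + 29 = 39 mm.

39 mm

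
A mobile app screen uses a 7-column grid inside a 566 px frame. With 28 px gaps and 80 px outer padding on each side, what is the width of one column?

34 px

Content width = 566 − 2·80 = 406 px.
Subtracting 6 gaps of 28 leaves 238 for 7 columns, so c = 34 px.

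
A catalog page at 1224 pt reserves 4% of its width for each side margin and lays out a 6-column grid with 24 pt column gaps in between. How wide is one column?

167.68 pt

Margins: 4% × 1224 = 48.96 pt each, so content = 1224 − 97.92 = 1126.08 pt.
6c + 5·24 = 1126.08 → 6c = 1006.08 → c = 167.68 pt.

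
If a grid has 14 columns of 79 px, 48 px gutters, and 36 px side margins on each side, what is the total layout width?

Adding margins, columns and gutters: 72 + 1106 + 624 = 1802 px.

1802 px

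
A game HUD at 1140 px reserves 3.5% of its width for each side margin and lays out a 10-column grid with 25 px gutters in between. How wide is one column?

Margins: 3.5% × 1140 = 39.9 px each, so content = 1140 − 79.8 = 1060.2 px.
1060.2 − 9·25 = 835.2; ÷10 gives c = 83.52 px.

83.52 px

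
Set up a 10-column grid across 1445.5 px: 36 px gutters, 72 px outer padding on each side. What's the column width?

Take off 144 px of margins, leaving 1301.5 px.
10c + 9·36 = 1301.5 → 10c = 977.5 → c = 97.75 px.

97.75 px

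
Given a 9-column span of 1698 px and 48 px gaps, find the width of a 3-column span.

1698 − 8·48 = 1314; ÷9 gives c = 146 px.
3 columns plus 2 gaps: 438 + 96 = 534 px.

534 px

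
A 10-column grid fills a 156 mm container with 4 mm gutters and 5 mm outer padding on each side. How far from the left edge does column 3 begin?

35 mm

Subtract both margins: 156 − 2·5 = 146 mm.
10c + 9·4 = 146 → 10c = 110 → c = 11 mm.
Before column 3: the margin + 2 columns + 2 gutters.
Offset = 5 + 2·(11 + 4) = 5 + 30 = 35 mm.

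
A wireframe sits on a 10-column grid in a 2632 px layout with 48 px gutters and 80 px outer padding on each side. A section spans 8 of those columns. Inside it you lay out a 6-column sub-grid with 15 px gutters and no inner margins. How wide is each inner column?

Subtract both margins: 2632 − 2·80 = 2472 px.
Subtracting 9 gutters of 48 leaves 2040 for 10 columns, so c = 204 px.
8-column span = 8·204 + 7·48 = 1968 px.
1968 − 5·15 = 1893; ÷6 gives d = 315.5 px.

315.5 px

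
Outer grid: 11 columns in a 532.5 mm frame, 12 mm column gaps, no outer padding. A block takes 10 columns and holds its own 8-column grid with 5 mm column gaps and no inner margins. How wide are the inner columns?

11c + 10·12 = 532.5 → 11c = 412.5 → c = 37.5 mm.
Span of 10: 10·37.5 + 9·12 = 375 + 108 = 483 mm.
8d + 7·5 = 483 → 8d = 448 → d = 56 mm.

56 mm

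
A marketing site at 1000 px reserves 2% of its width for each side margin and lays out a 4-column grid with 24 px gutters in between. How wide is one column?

Margins: 2% × 1000 = 20 px each, so content = 1000 − 40 = 960 px.
960 − 3·24 = 888; ÷4 gives c = 222 px.

222 px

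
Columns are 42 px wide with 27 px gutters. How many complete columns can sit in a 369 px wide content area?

5 columns: 5·42 + 4·27 = 318 px ≤ 369.
6 columns: 387 px > 369. So 5.

5 columns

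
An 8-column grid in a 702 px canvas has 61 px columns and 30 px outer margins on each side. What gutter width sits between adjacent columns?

Inside the margins: 702 − 60 = 642 px.
Columns use 488 px, leaving 154 px across 7 gutters = 22 px each.

22 px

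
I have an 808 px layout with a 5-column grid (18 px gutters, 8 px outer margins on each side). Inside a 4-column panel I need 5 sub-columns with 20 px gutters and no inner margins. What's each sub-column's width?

110 px

Inside the margins: 808 − 16 = 792 px.
Subtracting 4 gutters of 18 leaves 720 for 5 columns, so c = 144 px.
4-column span = 4·144 + 3·18 = 630 px.
630 − 4·20 = 550; ÷5 gives d = 110 px.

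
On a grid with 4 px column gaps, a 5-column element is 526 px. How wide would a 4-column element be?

526 − 4·4 = 510; ÷5 gives c = 102 px.
4 columns plus 3 column gaps: 408 + 12 = 420 px.

420 px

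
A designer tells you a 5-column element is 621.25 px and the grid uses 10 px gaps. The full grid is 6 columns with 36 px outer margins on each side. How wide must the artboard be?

819.5 px

Subtracting 4 gaps of 10 leaves 581.25 for 5 columns, so c = 116.25 px.
Adding margins, columns and gutters: 72 + 697.5 + 50 = 819.5 px.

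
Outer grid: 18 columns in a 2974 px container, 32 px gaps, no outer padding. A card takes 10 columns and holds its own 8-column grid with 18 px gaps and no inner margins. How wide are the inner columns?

18c + 17·32 = 2974 → 18c = 2430 → c = 135 px.
Span of 10: 10·135 + 9·32 = 1350 + 288 = 1638 px.
8 columns + 7 gaps: 8d + 7·18 = 1638.
8d = 1638 − 126 = 1512, so d = 189 px.

189 px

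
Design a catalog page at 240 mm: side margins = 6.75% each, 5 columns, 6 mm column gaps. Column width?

240 × (1 − 2·6.75%) = 240 × 86.5% = 207.6 mm for the columns.
5c + 4·6 = 207.6 → 5c = 183.6 → c = 36.72 mm.

36.72 mm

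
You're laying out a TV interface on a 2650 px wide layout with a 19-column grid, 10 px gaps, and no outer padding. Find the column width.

130 px

2650 − 18·10 = 2470; ÷19 gives c = 130 px.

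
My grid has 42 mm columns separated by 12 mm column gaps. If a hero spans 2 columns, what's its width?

Span of 2: 2·42 + 1·12 = 84 + 12 = 96 mm.

96 mm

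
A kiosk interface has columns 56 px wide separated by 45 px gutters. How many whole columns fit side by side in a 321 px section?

3 columns: 3·56 + 2·45 = 258 px ≤ 321.
4 columns: 359 px > 321. So 3.

3 columns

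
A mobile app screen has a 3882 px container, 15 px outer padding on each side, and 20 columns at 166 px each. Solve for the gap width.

28 px

Content width = 3882 − 2·15 = 3852 px.
20·166 + 19g = 3852 → 19g = 532 → g = 28 px.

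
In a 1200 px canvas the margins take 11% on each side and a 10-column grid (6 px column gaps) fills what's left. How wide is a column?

Margins: 11% × 1200 = 132 px each, so content = 1200 − 264 = 936 px.
Subtracting 9 column gaps of 6 leaves 882 for 10 columns, so c = 88.2 px.

88.2 px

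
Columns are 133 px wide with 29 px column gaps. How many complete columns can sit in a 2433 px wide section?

15 columns: 15·133 + 14·29 = 2401 px ≤ 2433.
16 columns: 2563 px > 2433. So 15.

15 columns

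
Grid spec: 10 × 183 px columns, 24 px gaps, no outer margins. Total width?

Summing: 1830 + 216 = 2046 px.

2046 px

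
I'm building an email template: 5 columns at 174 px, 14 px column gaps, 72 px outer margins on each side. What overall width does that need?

Total width: 2·72 + 5·174 + 4·14 = 1070 px.

1070 px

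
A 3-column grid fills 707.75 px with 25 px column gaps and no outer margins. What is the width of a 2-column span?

463.5 px

Subtracting 2 column gaps of 25 leaves 657.75 for 3 columns, so c = 219.25 px.
2-column span = 2·219.25 + 1·25 = 463.5 px.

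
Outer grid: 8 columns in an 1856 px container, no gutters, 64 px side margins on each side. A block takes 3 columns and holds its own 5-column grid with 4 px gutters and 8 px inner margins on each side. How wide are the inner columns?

Outer content = 1856 − 2·64 = 1728 px.
8c = 1728 → c = 216 px.
With no gutters, 3 columns span 3·216 = 648 px.
Inner content = 648 − 2·8 = 632 px.
5 columns + 4 gutters: 5d + 4·4 = 632.
5d = 632 − 16 = 616, so d = 123.2 px.

123.2 px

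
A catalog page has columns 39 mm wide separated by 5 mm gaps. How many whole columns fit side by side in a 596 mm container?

13 columns

Each extra column adds 39 + 5 = 44 mm.
(596 + 5) / 44 = 13.66, so 13 columns fit.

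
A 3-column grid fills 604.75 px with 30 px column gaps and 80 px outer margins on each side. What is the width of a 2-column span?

Inside the margins: 604.75 − 160 = 444.75 px.
Subtracting 2 column gaps of 30 leaves 384.75 for 3 columns, so c = 128.25 px.
2-column span = 2·128.25 + 1·30 = 286.5 px.

286.5 px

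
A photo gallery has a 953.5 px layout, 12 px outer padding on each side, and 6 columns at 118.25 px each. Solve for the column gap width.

44 px

Content width = 953.5 − 2·12 = 929.5 px.
6 columns take 6·118.25 = 709.5 px; remaining 220 splits into 5 column gaps.
g = 220 / 5 = 44 px.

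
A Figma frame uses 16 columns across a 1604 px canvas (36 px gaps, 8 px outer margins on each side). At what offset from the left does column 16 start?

Take off 16 px of margins, leaving 1588 px.
16 columns + 15 gaps: 16c + 15·36 = 1588.
16c = 1588 − 540 = 1048, so c = 65.5 px.
Column 16 starts at margin + 15·(column + gutter) = 8 + 15·101.5 = 1530.5 px.

1530.5 px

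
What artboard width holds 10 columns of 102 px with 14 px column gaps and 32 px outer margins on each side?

1210 px

Artboard = 2·32 + 10·102 + 9·14 = 64 + 1020 + 126 = 1210 px.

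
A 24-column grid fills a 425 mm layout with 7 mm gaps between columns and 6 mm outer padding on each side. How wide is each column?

10.5 mm

Content width = 425 − 2·6 = 413 mm.
413 − 23·7 = 252; ÷24 gives c = 10.5 mm.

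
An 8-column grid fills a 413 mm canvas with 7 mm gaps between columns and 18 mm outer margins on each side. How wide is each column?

41 mm

Content width = 413 − 2·18 = 377 mm.
8c + 7·7 = 377 → 8c = 328 → c = 41 mm.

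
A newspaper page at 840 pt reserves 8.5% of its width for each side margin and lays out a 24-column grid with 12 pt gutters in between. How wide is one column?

17.55 pt

Margins: 8.5% × 840 = 71.4 pt each, so content = 840 − 142.8 = 697.2 pt.
Subtracting 23 gutters of 12 leaves 421.2 for 24 columns, so c = 17.55 pt.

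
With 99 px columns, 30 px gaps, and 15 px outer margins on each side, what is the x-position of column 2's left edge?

Before column 2: the margin + 1 column + 1 gap.
Offset = 15 + 1·(99 + 30) = 15 + 129 = 144 px.

144 px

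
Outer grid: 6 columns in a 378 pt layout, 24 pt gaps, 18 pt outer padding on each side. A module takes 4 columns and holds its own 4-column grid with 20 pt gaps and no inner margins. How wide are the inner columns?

40 pt

Outer content = 378 − 2·18 = 342 pt.
6c + 5·24 = 342 → 6c = 222 → c = 37 pt.
4 columns plus 3 gaps: 148 + 72 = 220 pt.
Subtracting 3 gaps of 20 leaves 160 for 4 columns, so d = 40 pt.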